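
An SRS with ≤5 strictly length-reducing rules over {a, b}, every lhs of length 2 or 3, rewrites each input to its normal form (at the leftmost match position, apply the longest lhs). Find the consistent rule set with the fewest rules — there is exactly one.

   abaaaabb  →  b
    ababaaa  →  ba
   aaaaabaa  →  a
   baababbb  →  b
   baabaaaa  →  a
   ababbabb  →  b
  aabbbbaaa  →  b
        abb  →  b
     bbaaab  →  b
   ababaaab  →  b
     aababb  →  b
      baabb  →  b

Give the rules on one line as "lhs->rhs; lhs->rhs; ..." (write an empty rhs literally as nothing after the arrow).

  | abaaaabb => aaaabb => baabb => abb => b
  | ababaaa => abaaa => aaa => ba
  | aaaaabaa => baaabaa => aabaa => bbaa => baa => a
  | baababbb => ababbb => abbb => bb => b

aa->b; ab->; baa->a; bb->b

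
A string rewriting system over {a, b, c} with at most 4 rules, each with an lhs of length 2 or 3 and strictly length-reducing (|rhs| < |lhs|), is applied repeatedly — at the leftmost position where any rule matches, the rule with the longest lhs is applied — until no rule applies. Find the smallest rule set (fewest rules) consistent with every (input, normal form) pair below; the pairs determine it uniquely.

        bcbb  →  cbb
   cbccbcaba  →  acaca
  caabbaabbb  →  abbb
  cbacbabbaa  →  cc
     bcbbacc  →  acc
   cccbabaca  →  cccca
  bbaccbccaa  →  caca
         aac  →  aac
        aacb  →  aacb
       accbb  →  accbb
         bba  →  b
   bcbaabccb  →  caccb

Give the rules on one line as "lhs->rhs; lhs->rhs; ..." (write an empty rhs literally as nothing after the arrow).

ba->; bc->c; caa->a; cbc->ac

  | bcbb => cbb
  | cbccbcaba => accbcaba => acacaba => acaca
  | caabbaabbb => abbaabbb => ababbb => abbb
  | cbacbabbaa => ccbabbaa => ccbbaa => ccba => cc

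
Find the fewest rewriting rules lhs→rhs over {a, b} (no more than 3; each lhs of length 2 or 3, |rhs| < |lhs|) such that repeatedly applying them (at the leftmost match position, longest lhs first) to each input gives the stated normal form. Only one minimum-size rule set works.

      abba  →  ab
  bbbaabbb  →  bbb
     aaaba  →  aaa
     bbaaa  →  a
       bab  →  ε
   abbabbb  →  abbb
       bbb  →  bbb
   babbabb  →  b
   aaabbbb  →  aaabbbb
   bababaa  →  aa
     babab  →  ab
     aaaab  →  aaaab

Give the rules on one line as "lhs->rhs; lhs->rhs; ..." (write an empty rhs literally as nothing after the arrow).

  | abba => ab
  | bbbaabbb => bbabbb => bbb
  | aaaba => aaa
  | bbaaa => baa => a

ba->; bab->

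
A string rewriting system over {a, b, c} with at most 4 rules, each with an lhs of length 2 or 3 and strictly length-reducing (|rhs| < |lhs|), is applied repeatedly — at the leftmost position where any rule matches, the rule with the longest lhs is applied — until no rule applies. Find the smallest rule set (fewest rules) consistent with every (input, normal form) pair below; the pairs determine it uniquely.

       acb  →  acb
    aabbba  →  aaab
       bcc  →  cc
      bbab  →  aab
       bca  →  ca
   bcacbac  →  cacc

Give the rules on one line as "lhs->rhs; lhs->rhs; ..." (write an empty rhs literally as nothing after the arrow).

  | acb
  | aabbba => aaaba => aaab
  | bcc => cc
  | bbab => aab

ba->b; bb->a; bc->c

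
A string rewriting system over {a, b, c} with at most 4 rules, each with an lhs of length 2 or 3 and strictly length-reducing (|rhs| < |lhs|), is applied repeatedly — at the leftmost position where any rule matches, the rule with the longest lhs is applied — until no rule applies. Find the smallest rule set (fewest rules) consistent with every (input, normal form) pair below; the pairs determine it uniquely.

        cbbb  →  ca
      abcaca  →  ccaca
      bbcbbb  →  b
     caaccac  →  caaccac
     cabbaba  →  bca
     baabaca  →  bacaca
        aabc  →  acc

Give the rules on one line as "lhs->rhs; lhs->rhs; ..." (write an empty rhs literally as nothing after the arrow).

  | cbbb => bbb => ca
  | abcaca => ccaca
  | bbcbbb => bbbbb => cabb => ccb => cb => b
  | caaccac

ab->c; bbb->ca; cb->b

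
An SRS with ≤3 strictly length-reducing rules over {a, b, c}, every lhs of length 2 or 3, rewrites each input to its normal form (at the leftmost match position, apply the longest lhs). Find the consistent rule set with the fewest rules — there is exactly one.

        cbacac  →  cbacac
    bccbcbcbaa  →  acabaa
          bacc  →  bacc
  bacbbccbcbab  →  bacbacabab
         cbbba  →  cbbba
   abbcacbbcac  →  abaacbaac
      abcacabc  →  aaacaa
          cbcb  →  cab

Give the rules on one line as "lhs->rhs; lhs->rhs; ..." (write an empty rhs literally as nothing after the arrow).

aab->ab; bc->a

  | cbacac
  | bccbcbcbaa => acbcbcbaa => acabcbaa => acaabaa => acabaa
  | bacc
  | bacbbccbcbab => bacbacbcbab => bacbacabab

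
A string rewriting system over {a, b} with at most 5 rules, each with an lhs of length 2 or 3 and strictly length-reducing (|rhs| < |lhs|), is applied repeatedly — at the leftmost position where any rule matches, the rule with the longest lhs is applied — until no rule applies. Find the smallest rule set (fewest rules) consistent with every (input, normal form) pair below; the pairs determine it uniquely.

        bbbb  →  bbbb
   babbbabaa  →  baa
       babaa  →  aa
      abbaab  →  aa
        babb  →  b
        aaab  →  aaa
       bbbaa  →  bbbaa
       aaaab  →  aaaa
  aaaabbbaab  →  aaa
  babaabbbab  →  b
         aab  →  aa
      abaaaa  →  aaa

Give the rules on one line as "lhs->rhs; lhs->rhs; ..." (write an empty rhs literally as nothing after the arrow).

ab->a; aba->; abb->; bab->

  | bbbb
  | babbbabaa => bbabaa => baa
  | babaa => aa
  | abbaab => aab => aa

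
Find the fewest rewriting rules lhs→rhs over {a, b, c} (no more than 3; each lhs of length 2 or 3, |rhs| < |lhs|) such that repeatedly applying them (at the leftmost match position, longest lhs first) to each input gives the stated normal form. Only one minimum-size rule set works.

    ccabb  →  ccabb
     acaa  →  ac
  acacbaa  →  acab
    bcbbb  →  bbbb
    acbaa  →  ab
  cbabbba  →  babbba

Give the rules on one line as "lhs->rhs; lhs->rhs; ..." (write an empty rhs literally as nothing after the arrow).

  | ccabb
  | acaa => ac
  | acacbaa => acabaa => acab
  | bcbbb => bbbb

aa->; cb->b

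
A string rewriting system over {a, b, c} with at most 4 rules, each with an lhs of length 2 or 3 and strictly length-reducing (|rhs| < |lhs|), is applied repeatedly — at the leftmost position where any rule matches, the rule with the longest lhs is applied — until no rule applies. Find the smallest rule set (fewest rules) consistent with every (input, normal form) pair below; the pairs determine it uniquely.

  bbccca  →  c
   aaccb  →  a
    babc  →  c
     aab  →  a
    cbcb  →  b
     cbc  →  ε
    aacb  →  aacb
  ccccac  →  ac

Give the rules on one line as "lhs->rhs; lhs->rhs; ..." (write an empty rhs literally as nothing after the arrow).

ab->; bc->c; ca->c; cc->

  | bbccca => bccca => ccca => ca => c
  | aaccb => aab => a
  | babc => bc => c
  | aab => a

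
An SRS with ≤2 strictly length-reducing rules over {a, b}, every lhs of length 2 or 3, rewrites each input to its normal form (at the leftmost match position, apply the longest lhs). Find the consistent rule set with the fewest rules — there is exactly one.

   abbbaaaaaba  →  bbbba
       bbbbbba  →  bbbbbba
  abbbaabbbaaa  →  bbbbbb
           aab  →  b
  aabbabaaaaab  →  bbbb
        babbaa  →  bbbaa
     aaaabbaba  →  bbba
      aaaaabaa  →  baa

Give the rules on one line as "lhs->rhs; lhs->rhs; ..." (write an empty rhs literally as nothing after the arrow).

aaa->; ab->b

  | abbbaaaaaba => bbbaaaaaba => bbbaaba => bbbaba => bbbba
  | bbbbbba
  | abbbaabbbaaa => bbbaabbbaaa => bbbabbbaaa => bbbbbbaaa => bbbbbb
  | aab => ab => b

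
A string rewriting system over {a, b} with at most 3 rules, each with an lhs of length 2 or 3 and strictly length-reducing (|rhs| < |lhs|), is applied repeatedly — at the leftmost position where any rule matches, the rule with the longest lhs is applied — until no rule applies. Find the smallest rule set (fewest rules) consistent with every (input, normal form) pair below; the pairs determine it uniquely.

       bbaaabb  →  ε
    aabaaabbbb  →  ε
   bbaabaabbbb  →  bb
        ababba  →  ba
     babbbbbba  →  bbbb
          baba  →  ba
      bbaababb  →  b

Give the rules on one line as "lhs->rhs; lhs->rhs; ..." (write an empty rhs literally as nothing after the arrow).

  | bbaaabb => aabb => ab => ε
  | aabaaabbbb => aaaabbbb => aaabbb => aabb => ab => ε
  | bbaabaabbbb => abaabbbb => aabbbb => abbb => bb
  | ababba => abba => ba

ab->; bba->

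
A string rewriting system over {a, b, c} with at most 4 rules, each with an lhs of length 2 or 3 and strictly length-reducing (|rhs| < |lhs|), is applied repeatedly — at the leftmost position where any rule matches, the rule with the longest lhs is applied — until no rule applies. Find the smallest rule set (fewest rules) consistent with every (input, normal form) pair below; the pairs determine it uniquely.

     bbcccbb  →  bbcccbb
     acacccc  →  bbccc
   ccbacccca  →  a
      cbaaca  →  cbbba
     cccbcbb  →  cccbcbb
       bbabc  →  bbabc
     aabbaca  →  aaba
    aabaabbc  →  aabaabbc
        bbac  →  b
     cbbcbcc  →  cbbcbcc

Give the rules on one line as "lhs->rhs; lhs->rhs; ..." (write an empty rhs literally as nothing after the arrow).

aac->bb; bac->; ca->a

  | bbcccbb
  | acacccc => aacccc => bbccc
  | ccbacccca => ccccca => cccca => ccca => cca => ca => a
  | cbaaca => cbbba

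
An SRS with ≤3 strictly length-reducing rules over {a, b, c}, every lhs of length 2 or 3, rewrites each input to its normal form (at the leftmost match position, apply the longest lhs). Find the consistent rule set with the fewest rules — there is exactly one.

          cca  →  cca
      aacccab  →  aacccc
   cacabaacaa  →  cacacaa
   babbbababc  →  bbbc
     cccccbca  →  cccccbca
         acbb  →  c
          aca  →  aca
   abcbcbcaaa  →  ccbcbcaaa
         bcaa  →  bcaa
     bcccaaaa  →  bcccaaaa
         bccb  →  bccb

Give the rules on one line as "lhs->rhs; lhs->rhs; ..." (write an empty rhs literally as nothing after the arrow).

ab->c; aba->; cbb->b

  | cca
  | aacccab => aacccc
  | cacabaacaa => cacacaa
  | babbbababc => bcbbababc => bbababc => bbbc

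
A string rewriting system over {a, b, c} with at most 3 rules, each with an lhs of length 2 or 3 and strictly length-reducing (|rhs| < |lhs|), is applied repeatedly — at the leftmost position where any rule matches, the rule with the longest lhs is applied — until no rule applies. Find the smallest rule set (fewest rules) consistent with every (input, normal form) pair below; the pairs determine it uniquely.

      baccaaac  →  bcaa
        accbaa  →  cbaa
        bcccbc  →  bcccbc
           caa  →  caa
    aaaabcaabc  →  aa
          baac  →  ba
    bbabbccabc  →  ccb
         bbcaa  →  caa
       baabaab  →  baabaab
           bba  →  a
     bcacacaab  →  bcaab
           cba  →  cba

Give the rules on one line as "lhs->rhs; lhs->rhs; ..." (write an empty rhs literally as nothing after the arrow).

abc->cb; ac->; bb->

  | baccaaac => bcaaac => bcaa
  | accbaa => cbaa
  | bcccbc
  | caa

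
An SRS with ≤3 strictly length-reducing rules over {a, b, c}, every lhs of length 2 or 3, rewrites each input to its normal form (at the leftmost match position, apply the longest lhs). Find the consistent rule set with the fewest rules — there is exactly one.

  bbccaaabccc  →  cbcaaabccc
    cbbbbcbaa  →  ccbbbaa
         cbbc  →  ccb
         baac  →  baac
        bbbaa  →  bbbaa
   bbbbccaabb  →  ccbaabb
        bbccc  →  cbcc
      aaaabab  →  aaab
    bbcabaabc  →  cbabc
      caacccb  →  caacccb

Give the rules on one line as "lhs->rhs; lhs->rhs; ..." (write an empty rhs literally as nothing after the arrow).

aba->; bbc->cb

  | bbccaaabccc => cbcaaabccc
  | cbbbbcbaa => cbbcbbaa => ccbbbaa
  | cbbc => ccb
  | baac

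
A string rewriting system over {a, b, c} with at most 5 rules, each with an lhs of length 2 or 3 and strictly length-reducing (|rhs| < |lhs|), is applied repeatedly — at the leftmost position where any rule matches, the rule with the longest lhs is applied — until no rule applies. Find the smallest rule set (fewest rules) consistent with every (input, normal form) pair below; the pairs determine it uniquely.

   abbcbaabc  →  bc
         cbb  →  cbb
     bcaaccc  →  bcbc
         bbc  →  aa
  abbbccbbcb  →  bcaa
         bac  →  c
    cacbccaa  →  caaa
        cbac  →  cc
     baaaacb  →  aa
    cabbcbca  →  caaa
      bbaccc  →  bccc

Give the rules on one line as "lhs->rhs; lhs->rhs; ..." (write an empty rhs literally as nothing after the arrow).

  | abbcbaabc => abcbaabc => acbaabc => bbaabc => babc => bc
  | cbb
  | bcaaccc => bcabcc => bcacc => bcbc
  | bbc => aa

ab->a; ac->b; ba->; bbc->aa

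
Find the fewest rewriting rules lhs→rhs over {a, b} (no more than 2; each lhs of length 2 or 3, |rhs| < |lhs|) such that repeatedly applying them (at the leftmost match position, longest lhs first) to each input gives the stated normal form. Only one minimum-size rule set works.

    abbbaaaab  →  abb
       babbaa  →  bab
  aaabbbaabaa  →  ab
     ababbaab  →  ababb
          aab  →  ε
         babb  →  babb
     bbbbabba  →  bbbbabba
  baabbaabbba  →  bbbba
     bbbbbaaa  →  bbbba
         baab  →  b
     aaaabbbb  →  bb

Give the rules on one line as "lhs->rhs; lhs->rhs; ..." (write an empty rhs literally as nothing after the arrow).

  | abbbaaaab => abbaab => abb
  | babbaa => bab
  | aaabbbaabaa => abbaabaa => abbaa => ab
  | ababbaab => ababb

aab->; baa->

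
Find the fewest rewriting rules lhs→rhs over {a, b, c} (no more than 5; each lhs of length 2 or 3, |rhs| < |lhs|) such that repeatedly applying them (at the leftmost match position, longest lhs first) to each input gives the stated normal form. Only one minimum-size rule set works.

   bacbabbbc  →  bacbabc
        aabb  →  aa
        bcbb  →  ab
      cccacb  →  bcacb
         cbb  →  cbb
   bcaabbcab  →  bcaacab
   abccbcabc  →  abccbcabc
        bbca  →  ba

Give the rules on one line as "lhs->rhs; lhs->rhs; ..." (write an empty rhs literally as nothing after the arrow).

  | bacbabbbc => bacbabc
  | aabb => aa
  | bcbb => ab
  | cccacb => bcacb

abb->a; bbc->b; bcb->a; ccc->bc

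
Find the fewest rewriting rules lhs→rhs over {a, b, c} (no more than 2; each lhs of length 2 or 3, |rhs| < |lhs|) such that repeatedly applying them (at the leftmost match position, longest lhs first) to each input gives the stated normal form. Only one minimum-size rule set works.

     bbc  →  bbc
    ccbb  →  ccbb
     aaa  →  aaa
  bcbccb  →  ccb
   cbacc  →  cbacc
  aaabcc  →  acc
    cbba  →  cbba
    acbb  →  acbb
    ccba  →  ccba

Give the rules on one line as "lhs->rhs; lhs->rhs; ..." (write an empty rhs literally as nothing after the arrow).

aab->; bcb->

  | bbc
  | ccbb
  | aaa
  | bcbccb => ccb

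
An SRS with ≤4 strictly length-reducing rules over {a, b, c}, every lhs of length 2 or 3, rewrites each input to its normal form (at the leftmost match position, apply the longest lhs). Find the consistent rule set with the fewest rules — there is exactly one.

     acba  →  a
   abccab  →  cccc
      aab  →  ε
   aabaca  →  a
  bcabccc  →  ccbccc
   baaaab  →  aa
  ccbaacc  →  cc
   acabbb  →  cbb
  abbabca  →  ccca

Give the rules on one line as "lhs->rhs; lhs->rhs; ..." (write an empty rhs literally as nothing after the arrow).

  | acba => ba => a
  | abccab => cccab => cccc
  | aab => ac => ε
  | aabaca => acaca => aca => a

ab->c; ac->; ba->a; bca->cc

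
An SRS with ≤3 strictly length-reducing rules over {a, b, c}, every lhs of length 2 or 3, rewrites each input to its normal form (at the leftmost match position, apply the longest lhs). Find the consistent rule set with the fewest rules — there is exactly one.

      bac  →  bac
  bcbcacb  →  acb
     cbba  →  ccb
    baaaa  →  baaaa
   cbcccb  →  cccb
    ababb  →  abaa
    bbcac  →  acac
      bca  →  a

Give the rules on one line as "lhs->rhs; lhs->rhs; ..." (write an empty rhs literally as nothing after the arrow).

  | bac
  | bcbcacb => bcacb => acb
  | cbba => ccb
  | baaaa

bb->a; bba->cb; bc->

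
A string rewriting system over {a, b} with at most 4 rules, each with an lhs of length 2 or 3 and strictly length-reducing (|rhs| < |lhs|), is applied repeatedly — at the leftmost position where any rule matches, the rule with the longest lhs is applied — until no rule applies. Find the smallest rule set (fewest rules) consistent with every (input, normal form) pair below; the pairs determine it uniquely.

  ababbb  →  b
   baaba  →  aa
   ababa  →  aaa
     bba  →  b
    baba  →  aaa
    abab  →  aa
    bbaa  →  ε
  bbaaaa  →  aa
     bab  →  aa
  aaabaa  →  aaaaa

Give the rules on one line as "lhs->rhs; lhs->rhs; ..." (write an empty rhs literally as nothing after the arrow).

  | ababbb => aabbb => abb => b
  | baaba => aba => aa
  | ababa => aaba => aaa
  | bba => b

ab->a; abb->b; ba->; bab->aa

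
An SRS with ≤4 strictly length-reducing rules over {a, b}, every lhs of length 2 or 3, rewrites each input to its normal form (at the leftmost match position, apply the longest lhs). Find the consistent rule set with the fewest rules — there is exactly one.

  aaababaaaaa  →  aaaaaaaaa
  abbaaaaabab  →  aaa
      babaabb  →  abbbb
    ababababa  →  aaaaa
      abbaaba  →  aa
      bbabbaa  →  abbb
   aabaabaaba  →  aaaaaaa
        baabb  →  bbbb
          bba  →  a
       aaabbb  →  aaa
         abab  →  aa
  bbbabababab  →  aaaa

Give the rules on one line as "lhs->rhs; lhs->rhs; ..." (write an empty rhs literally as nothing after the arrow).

aab->aa; ba->a; baa->bb

  | aaababaaaaa => aaaabaaaaa => aaaaaaaaa
  | abbaaaaabab => abbbaaabab => abbbbabab => abbbabab => abbabab => ababab => aabab => aaab => aaa
  | babaabb => abaabb => abbbb
  | ababababa => aabababa => aaababa => aaaaba => aaaaa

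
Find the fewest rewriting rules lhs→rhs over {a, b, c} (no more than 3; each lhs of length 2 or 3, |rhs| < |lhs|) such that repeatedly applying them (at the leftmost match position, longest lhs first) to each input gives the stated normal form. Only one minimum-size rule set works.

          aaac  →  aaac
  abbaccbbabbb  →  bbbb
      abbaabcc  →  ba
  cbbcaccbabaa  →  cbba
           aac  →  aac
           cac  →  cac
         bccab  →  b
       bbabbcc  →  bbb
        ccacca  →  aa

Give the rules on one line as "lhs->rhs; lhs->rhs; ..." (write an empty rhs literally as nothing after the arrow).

  | aaac
  | abbaccbbabbb => baccbbabbb => babbabbb => bbabbb => bbbb
  | abbaabcc => baabcc => bacc => ba
  | cbbcaccbabaa => cbbcababaa => cbbcabaa => cbbcaa => cbba

ab->; caa->a; cc->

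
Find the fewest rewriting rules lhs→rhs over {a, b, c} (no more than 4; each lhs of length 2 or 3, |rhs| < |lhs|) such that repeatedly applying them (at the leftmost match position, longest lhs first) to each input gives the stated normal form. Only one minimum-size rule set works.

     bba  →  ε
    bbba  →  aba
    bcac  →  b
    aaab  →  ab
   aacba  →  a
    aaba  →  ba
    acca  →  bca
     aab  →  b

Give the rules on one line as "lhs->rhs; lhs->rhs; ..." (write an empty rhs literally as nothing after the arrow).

aa->; ac->b; bb->a; cb->

  | bba => aa => ε
  | bbba => aba
  | bcac => bcb => b
  | aaab => ab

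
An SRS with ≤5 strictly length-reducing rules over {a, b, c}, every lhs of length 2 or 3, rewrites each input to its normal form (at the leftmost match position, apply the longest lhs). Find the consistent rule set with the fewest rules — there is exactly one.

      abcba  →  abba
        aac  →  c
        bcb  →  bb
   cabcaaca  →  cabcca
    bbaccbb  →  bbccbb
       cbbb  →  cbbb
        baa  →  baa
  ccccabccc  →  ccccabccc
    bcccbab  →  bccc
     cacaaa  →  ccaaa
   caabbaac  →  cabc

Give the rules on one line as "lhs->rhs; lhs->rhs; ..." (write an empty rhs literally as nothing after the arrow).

  | abcba => abba
  | aac => ac => c
  | bcb => bb
  | cabcaaca => cabcaca => cabcca

aab->a; ac->c; bab->; bcb->bb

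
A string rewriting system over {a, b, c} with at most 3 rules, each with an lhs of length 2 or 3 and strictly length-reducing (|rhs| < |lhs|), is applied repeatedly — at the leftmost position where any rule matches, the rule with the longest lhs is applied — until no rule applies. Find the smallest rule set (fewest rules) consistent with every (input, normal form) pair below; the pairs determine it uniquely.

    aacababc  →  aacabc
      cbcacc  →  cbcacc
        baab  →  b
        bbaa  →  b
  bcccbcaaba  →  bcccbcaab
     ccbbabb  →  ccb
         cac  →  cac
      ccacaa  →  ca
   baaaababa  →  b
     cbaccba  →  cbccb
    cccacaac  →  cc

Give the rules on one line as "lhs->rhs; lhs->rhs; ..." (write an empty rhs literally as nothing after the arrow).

  | aacababc => aacabbc => aacabc
  | cbcacc
  | baab => bab => bb => b
  | bbaa => baa => ba => b

ba->b; bb->b; cca->c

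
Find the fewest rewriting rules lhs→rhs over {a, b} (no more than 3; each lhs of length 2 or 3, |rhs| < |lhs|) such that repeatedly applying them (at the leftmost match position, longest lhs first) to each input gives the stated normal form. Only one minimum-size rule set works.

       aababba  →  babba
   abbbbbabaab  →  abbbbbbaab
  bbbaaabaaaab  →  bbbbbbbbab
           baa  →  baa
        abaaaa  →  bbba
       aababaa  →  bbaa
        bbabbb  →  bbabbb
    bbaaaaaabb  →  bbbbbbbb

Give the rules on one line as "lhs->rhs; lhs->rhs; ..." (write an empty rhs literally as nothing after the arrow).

  | aababba => ababba => babba
  | abbbbbabaab => abbbbbbaab
  | bbbaaabaaaab => bbbbbbaaaab => bbbbbbbbab
  | baa

aaa->bb; aba->ba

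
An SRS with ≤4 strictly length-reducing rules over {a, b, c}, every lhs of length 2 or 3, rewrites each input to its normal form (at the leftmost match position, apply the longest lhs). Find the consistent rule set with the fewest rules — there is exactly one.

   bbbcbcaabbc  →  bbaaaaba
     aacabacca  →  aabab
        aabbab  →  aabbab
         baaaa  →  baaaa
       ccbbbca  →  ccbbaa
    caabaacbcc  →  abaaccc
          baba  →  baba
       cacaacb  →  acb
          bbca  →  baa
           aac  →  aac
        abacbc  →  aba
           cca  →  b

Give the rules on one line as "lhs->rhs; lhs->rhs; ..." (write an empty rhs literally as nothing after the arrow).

bc->a; bcc->cc; ca->; cca->b

  | bbbcbcaabbc => bbabcaabbc => bbaaaabbc => bbaaaaba
  | aacabacca => aabacca => aabab
  | aabbab
  | baaaa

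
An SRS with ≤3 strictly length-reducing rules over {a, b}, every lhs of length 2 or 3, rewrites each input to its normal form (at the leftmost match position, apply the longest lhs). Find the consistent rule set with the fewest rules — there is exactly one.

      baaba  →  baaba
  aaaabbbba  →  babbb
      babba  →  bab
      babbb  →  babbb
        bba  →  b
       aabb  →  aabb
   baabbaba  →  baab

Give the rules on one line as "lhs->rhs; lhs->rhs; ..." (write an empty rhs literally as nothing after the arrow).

  | baaba
  | aaaabbbba => babbbba => babbb
  | babba => bab
  | babbb

aaa->b; bba->b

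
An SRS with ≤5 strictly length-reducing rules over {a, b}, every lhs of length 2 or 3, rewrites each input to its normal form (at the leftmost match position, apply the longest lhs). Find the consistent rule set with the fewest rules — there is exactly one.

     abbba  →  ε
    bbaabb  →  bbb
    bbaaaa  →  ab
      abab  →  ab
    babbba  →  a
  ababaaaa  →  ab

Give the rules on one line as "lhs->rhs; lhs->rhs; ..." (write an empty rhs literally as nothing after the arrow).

aa->; ba->a; baa->ab; bab->b

  | abbba => abba => aba => aa => ε
  | bbaabb => babbb => bbb
  | bbaaaa => babaa => baa => ab
  | abab => ab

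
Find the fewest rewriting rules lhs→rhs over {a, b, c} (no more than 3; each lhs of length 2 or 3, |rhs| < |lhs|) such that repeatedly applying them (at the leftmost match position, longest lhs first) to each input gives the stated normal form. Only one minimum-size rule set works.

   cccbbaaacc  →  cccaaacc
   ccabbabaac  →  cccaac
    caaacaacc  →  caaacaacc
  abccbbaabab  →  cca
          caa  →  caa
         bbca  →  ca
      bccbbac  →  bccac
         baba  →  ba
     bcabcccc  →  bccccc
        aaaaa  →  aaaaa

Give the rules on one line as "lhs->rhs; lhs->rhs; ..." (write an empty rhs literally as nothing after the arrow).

ab->; abb->c; bb->

  | cccbbaaacc => cccaaacc
  | ccabbabaac => cccabaac => cccaac
  | caaacaacc
  | abccbbaabab => ccbbaabab => ccaabab => ccaab => cca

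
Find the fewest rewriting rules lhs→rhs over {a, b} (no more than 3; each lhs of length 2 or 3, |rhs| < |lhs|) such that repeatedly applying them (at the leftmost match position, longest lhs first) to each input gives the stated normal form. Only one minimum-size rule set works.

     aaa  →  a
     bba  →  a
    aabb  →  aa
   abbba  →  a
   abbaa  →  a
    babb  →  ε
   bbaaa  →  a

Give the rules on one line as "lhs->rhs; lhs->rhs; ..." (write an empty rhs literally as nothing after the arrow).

  | aaa => a
  | bba => a
  | aabb => aa
  | abbba => aba => a

aaa->a; ba->; bb->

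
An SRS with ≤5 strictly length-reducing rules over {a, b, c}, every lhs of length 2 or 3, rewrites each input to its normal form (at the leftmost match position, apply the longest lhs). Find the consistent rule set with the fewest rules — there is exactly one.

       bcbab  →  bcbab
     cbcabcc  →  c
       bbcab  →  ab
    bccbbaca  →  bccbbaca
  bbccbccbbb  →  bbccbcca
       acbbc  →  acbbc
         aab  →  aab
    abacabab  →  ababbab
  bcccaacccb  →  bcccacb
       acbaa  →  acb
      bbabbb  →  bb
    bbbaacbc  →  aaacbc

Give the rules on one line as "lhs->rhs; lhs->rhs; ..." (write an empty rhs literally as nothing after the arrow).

  | bcbab
  | cbcabcc => cbbbcc => cacc => c
  | bbcab => bbbb => ab
  | bccbbaca

acc->; baa->b; bbb->a; cab->bb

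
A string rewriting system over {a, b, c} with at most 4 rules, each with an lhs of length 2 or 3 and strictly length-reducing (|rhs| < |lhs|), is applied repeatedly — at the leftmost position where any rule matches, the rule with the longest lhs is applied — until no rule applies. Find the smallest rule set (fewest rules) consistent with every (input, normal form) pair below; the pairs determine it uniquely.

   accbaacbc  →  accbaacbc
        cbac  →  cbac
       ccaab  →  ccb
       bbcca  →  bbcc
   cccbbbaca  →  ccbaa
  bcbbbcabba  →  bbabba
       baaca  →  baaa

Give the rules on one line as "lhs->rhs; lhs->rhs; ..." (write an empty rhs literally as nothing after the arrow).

  | accbaacbc
  | cbac
  | ccaab => ccab => ccb
  | bbcca => bbcc

ca->a; cbb->; cca->cc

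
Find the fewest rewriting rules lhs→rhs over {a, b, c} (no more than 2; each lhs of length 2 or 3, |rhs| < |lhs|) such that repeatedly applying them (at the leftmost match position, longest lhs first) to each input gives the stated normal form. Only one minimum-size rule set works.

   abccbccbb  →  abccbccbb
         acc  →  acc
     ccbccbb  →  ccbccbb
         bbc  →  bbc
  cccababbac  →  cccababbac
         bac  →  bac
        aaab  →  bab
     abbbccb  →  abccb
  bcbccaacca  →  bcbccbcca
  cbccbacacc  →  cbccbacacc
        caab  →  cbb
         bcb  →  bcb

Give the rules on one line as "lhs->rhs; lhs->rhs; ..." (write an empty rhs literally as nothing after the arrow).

  | abccbccbb
  | acc
  | ccbccbb
  | bbc

aa->b; bbb->b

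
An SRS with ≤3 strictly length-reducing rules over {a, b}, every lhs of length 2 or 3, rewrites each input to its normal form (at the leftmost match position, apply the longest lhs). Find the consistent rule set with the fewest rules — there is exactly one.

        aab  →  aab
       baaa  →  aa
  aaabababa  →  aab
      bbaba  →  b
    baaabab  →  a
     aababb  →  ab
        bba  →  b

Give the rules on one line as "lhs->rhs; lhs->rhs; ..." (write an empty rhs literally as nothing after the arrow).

  | aab
  | baaa => aa
  | aaabababa => aabbaba => aaaba => aab
  | bbaba => bba => b

aba->b; abb->a; ba->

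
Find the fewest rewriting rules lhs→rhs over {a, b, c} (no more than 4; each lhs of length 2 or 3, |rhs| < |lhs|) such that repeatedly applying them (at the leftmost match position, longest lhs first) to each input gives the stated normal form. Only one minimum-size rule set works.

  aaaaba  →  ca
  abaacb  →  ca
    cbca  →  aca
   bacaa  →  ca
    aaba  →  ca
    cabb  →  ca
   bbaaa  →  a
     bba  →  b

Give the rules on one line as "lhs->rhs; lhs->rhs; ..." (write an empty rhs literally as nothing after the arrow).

aa->a; ab->c; ba->; cb->a

  | aaaaba => aaaba => aaba => aba => ca
  | abaacb => caacb => cacb => caa => ca
  | cbca => aca
  | bacaa => caa => ca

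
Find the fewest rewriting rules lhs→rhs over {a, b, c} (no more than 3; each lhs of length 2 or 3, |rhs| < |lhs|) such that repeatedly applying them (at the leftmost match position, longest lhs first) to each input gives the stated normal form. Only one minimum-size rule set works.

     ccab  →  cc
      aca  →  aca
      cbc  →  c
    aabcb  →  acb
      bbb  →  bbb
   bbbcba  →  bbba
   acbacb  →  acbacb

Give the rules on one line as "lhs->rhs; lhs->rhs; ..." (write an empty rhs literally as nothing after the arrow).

ab->; bc->

  | ccab => cc
  | aca
  | cbc => c
  | aabcb => acb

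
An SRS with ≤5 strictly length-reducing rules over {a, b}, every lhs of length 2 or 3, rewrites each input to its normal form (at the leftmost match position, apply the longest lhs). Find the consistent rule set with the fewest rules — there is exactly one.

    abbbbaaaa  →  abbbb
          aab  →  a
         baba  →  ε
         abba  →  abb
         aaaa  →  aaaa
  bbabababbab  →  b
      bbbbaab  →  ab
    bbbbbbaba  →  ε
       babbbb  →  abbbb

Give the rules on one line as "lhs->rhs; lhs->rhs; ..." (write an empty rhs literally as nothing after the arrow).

aab->a; aba->; ba->b; bab->ab

  | abbbbaaaa => abbbbaaa => abbbbaa => abbbba => abbbb
  | aab => a
  | baba => aba => ε
  | abba => abb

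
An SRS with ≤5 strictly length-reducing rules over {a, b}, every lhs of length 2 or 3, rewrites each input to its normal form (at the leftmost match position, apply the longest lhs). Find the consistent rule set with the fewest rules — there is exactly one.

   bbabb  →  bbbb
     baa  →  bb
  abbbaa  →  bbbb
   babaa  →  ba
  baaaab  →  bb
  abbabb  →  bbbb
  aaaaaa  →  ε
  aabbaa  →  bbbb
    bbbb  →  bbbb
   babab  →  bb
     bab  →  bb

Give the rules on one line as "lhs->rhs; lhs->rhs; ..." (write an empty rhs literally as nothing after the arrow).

  | bbabb => bbbb
  | baa => bb
  | abbbaa => bbbaa => bbbb
  | babaa => ba

aa->b; aaa->; ab->b; aba->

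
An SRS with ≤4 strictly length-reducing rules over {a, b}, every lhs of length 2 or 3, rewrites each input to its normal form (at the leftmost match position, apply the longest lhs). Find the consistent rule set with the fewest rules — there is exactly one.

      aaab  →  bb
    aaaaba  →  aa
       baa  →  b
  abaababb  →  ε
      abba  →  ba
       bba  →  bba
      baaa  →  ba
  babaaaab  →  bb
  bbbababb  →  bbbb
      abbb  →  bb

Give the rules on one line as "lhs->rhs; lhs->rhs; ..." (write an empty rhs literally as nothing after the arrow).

aaa->b; ab->; baa->b; bab->a

  | aaab => bb
  | aaaaba => baba => aa
  | baa => b
  | abaababb => aababb => aabb => ab => ε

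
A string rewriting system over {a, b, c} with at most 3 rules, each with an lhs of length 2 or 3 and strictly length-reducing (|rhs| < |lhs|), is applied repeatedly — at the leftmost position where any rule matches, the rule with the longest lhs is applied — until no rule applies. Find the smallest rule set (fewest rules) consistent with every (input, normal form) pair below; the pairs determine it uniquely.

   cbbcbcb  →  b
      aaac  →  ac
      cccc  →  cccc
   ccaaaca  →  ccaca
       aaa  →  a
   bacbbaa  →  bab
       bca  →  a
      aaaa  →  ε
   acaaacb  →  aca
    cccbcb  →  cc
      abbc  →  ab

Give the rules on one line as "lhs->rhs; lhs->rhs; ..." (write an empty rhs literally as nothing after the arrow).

  | cbbcbcb => bcbcb => bcb => b
  | aaac => ac
  | cccc
  | ccaaaca => ccaca

aa->; bc->; cb->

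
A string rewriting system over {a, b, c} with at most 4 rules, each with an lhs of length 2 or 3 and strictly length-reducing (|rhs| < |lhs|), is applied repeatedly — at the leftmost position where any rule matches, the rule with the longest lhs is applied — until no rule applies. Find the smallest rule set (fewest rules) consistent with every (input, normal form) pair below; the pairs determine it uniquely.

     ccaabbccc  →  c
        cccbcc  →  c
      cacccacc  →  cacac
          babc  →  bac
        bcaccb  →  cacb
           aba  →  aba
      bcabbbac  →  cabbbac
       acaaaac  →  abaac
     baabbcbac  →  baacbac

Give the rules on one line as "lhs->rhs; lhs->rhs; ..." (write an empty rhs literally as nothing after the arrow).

  | ccaabbccc => caabbccc => bbbccc => bbccc => bccc => ccc => cc => c
  | cccbcc => ccbcc => cbcc => ccc => cc => c
  | cacccacc => caccacc => cacacc => cacac
  | babc => bac

bc->c; caa->b; cc->c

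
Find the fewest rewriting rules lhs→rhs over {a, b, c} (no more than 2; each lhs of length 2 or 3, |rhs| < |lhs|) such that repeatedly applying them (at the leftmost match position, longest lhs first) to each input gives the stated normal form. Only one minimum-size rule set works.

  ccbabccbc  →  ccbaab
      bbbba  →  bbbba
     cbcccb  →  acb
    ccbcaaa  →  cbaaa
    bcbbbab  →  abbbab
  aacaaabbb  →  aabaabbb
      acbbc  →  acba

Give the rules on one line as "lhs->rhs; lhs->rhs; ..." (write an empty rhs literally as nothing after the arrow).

  | ccbabccbc => ccbaacbc => ccbaaca => ccbaab
  | bbbba
  | cbcccb => caccb => bccb => acb
  | ccbcaaa => ccaaaa => cbaaa

bc->a; ca->b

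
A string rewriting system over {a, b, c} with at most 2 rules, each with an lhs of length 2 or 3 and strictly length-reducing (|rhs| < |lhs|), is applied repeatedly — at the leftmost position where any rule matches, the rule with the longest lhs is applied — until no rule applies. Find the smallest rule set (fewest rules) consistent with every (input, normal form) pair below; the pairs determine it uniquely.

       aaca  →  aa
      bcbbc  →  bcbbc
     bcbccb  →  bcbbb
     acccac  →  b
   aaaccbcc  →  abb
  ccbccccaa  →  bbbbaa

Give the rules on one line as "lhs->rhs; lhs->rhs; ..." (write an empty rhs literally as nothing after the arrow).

  | aaca => aa
  | bcbbc
  | bcbccb => bcbbb
  | acccac => ccac => bac => b

ac->; cc->b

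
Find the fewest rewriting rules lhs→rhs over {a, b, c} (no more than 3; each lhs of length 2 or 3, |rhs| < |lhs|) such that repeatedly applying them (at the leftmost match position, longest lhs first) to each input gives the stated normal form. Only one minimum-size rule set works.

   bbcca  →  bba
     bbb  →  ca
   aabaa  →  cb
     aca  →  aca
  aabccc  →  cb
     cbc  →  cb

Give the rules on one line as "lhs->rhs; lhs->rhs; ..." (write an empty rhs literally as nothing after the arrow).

aa->c; bbb->ca; bc->b

  | bbcca => bbca => bba
  | bbb => ca
  | aabaa => cbaa => cbc => cb
  | aca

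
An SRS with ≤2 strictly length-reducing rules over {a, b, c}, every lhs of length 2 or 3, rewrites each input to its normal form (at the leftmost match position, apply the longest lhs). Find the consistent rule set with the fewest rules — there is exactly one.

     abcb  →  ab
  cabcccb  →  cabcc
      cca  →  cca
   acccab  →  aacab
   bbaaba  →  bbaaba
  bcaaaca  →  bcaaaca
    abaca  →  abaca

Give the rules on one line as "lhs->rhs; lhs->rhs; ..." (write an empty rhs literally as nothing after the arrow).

  | abcb => ab
  | cabcccb => cabcc
  | cca
  | acccab => aacab

acc->aa; cb->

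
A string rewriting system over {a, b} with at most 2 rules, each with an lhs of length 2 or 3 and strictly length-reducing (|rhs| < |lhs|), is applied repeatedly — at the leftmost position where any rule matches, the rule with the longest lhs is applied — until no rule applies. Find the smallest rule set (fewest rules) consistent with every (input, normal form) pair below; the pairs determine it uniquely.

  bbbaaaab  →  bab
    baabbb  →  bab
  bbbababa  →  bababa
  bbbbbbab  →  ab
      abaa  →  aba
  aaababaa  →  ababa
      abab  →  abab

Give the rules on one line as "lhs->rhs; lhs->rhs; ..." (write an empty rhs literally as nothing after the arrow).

aa->a; bb->

  | bbbaaaab => baaaab => baaab => baab => bab
  | baabbb => babbb => bab
  | bbbababa => bababa
  | bbbbbbab => bbbbab => bbab => ab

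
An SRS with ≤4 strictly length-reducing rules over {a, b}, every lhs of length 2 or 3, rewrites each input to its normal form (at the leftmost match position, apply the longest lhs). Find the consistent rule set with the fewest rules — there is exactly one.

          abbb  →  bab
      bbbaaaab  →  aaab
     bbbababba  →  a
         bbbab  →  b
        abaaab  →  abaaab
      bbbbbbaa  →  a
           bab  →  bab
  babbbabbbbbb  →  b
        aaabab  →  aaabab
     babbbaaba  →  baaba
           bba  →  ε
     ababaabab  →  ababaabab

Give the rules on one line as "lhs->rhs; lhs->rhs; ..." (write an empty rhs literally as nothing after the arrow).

  | abbb => bab
  | bbbaaaab => bbaaaab => aaab
  | bbbababba => bbababba => babba => bbaa => a
  | bbbab => bbab => b

abb->ba; bb->b; bba->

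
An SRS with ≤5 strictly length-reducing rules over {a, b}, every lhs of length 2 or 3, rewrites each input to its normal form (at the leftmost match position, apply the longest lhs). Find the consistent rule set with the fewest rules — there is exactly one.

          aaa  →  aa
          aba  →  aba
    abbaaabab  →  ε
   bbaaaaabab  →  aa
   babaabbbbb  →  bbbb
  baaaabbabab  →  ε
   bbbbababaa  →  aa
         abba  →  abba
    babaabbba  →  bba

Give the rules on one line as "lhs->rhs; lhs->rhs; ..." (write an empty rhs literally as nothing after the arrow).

  | aaa => aa
  | aba
  | abbaaabab => ababab => aaaab => aaab => aab => ε
  | bbaaaaabab => baaabab => abab => aaa => aa

aaa->aa; aab->; baa->; bab->aa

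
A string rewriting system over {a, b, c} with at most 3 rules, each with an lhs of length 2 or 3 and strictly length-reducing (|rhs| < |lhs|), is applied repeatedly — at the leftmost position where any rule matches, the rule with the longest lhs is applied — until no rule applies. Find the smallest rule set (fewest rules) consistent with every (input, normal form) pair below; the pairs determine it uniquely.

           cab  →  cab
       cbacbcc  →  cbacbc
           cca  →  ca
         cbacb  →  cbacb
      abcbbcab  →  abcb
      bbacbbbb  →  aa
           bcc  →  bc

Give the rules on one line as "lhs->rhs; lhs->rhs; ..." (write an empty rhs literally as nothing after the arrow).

  | cab
  | cbacbcc => cbacbc
  | cca => ca
  | cbacb

aca->; bb->a; cc->c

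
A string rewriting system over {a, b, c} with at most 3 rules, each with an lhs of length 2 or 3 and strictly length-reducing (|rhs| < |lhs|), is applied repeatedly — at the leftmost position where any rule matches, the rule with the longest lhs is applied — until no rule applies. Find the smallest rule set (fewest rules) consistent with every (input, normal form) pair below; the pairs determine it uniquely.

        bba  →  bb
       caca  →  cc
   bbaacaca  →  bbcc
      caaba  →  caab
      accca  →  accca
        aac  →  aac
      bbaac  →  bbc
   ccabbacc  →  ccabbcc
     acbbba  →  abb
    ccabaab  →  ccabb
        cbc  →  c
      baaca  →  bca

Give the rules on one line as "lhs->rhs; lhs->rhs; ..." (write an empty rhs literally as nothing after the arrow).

aca->c; ba->b; cb->

  | bba => bb
  | caca => cc
  | bbaacaca => bbacaca => bbcaca => bbcc
  | caaba => caab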